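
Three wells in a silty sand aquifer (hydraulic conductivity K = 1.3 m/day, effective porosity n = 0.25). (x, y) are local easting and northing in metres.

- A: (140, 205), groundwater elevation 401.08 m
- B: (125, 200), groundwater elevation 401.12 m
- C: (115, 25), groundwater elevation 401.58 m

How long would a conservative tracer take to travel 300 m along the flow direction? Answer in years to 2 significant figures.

51 years

With h = a·x + b·y + c and A as origin, the differences give:
  (-15)·a + (-5)·b = +0.04
  (-25)·a + (-180)·b = +0.50
Eliminate b (×(-180) and ×(-5), subtract): 2575·a = -4.700 → a = ∂h/∂x = -0.001825
Back-substitute: b = ∂h/∂y = -0.002524.
|∇h| = √(-0.001825² + -0.002524²) = 0.003115
Seepage velocity v = K·i/n = 1.3 × 0.003115 / 0.25 = 0.0162 m/day.
t = 300 / 0.0162 = 1.852e+04 days = 50.7 years.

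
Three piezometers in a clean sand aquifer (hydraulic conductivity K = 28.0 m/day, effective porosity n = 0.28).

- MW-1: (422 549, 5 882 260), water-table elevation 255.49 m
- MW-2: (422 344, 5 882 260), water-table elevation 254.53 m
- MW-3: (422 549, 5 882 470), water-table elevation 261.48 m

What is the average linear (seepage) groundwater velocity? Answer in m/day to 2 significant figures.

2.9 m/day

∂h/∂x = (254.53 − 255.49) / (422344 − 422549) = +0.004683
∂h/∂y = (261.48 − 255.49) / (5882470 − 5882260) = +0.02852
|∇h| = √(0.004683² + 0.02852²) = 0.0289
Seepage velocity v = K·i/n = 28.0 × 0.0289 / 0.28 = 2.89 m/day.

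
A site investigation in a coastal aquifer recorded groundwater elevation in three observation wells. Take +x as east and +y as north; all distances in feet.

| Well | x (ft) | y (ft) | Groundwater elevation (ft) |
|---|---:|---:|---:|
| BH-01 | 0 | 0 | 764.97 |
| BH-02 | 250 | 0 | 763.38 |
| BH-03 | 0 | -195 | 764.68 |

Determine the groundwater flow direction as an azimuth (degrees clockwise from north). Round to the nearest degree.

103°

∂h/∂x = (763.38 − 764.97) / (250 − 0) = -0.006360
∂h/∂y = (764.68 − 764.97) / (-195 − 0) = +0.001487
Flow direction (−∇h) has components (+0.006360 E, -0.001487 N).
Azimuth = atan2(E, N) = atan2(+0.006360, -0.001487) = 103.2° ≈ 103°.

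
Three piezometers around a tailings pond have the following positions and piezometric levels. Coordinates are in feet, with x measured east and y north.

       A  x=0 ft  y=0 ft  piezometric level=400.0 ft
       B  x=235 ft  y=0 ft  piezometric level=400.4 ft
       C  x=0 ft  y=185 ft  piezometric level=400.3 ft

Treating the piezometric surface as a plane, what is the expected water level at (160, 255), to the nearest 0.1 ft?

∂h/∂x = (400.4 − 400.0) / (235 − 0) = +0.001702
∂h/∂y = (400.3 − 400.0) / (185 − 0) = +0.001622
h(160, 255) = 400.0 + (+0.001702)·(160) + (+0.001622)·(255) = 400.0 +0.272 +0.414 = 400.686 ft.

400.7 ft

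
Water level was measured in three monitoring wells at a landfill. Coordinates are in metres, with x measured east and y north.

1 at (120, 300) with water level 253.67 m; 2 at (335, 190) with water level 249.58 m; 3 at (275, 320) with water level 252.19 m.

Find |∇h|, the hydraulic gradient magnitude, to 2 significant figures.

Differences from 1: to 2 (Δx, Δy, Δh) = (215, -110, -4.09); to 3 = (155, 20, -1.48).
Solve a·Δx + b·Δy = Δh: det = 215·20 − 155·(-110) = 21350.
∂h/∂x = [(-4.09)·20 − (-1.48)·(-110)] / 21350 = -0.01146
∂h/∂y = [215·(-1.48) − 155·(-4.09)] / 21350 = +0.01479
|∇h| = √(-0.01146² + 0.01479²) = 0.01871

0.019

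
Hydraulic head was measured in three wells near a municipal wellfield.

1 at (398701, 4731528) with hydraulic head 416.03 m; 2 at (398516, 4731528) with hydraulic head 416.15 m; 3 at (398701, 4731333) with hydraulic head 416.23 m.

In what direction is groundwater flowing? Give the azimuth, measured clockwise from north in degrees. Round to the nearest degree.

∂h/∂x = (416.15 − 416.03) / (398516 − 398701) = -0.0006486
∂h/∂y = (416.23 − 416.03) / (4731333 − 4731528) = -0.001026
Flow direction (−∇h) has components (+0.0006486 E, +0.001026 N).
Azimuth = atan2(E, N) = atan2(+0.0006486, +0.001026) = 32.3° ≈ 032°.

032°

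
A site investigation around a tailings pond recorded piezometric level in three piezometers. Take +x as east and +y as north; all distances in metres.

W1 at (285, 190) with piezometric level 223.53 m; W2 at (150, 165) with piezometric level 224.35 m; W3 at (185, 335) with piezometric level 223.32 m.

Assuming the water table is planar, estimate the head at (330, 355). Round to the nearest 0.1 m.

222.5 m

Differences from W1: to W2 (Δx, Δy, Δh) = (-135, -25, +0.82); to W3 = (-100, 145, -0.21).
Solve a·Δx + b·Δy = Δh: det = (-135)·145 − (-100)·(-25) = -22075.
∂h/∂x = [(+0.82)·145 − (-0.21)·(-25)] / -22075 = -0.005148
∂h/∂y = [(-135)·(-0.21) − (-100)·(+0.82)] / -22075 = -0.004999
h(330, 355) = 223.53 + (-0.005148)·(45) + (-0.004999)·(165) = 223.53 -0.232 -0.825 = 222.474 m.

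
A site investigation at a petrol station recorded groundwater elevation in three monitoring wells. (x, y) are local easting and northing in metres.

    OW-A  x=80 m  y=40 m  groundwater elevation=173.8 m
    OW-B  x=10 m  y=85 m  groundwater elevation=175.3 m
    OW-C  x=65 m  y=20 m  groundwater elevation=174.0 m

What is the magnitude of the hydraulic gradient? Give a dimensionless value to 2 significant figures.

Taking OW-A as reference: OW-B−OW-A = (-70, 45, +1.5); OW-C−OW-A = (-15, -20, +0.2).
Solve a·Δx + b·Δy = Δh: det = (-70)·(-20) − (-15)·45 = 2075.
∂h/∂x = [(+1.5)·(-20) − (+0.2)·45] / 2075 = -0.01880
∂h/∂y = [(-70)·(+0.2) − (-15)·(+1.5)] / 2075 = +0.004096
|∇h| = √(-0.01880² + 0.004096²) = 0.01924

0.019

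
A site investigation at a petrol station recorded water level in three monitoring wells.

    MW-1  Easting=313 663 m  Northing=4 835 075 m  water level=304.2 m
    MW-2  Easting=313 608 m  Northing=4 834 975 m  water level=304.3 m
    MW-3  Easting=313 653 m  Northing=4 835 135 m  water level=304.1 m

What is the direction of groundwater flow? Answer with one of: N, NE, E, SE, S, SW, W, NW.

Taking MW-1 as reference: MW-2−MW-1 = (-55, -100, +0.1); MW-3−MW-1 = (-10, 60, -0.1).
Determinant of the coordinate differences = (-55)·60 − (-10)·(-100) = -4300.
∂h/∂x = [(+0.1)·60 − (-0.1)·(-100)] / -4300 = +0.0009302
∂h/∂y = [(-55)·(-0.1) − (-10)·(+0.1)] / -4300 = -0.001512
Flow = −∇h = (-0.0009302 east, +0.001512 north), which points northwest.

NW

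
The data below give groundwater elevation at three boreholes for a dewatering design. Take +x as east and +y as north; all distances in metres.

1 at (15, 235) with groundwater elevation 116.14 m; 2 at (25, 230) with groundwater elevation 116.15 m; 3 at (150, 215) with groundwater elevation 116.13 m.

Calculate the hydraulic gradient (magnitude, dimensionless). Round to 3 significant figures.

0.00310

Differences from 1: to 2 (Δx, Δy, Δh) = (10, -5, +0.01); to 3 = (135, -20, -0.01).
Solve a·Δx + b·Δy = Δh: det = 10·(-20) − 135·(-5) = 475.
∂h/∂x = [(+0.01)·(-20) − (-0.01)·(-5)] / 475 = -0.0005263
∂h/∂y = [10·(-0.01) − 135·(+0.01)] / 475 = -0.003053
|∇h| = √(-0.0005263² + -0.003053²) = 0.003098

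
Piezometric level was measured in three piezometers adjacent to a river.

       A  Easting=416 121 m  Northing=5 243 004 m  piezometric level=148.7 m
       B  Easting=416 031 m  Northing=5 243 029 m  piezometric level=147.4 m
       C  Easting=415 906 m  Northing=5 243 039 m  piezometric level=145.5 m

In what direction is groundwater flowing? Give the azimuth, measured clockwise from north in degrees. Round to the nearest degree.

Three-point gradient (reference A): Δ to B = (-90, 25, -1.3), Δ to C = (-215, 35, -3.2).
∂h/∂x = +0.01551, ∂h/∂y = +0.003820 (det = 2225).
Flow direction (−∇h) has components (-0.01551 E, -0.003820 N).
Azimuth = atan2(E, N) = atan2(-0.01551, -0.003820) = 256.2° ≈ 256°.

256°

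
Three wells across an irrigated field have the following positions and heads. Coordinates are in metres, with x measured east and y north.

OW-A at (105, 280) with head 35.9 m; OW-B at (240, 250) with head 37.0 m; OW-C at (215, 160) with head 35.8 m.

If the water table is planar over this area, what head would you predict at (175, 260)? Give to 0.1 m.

With h = a·x + b·y + c and OW-A as origin, the differences give:
  135·a + (-30)·b = +1.1
  110·a + (-120)·b = -0.1
Eliminate b (×(-120) and ×(-30), subtract): -12900·a = -135.00 → a = ∂h/∂x = +0.01047
Back-substitute: b = ∂h/∂y = +0.01043.
h(175, 260) = 35.9 + (+0.01047)·(70) + (+0.01043)·(-20) = 35.9 +0.733 -0.209 = 36.424 m.

36.4 m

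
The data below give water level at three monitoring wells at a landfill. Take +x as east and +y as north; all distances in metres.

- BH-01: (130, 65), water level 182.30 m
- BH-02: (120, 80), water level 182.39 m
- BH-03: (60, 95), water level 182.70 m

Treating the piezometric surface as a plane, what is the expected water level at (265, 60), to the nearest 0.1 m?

181.7 m

Taking BH-01 as reference: BH-02−BH-01 = (-10, 15, +0.09); BH-03−BH-01 = (-70, 30, +0.40).
Determinant of the coordinate differences = (-10)·30 − (-70)·15 = 750.
∂h/∂x = [(+0.09)·30 − (+0.40)·15] / 750 = -0.004400
∂h/∂y = [(-10)·(+0.40) − (-70)·(+0.09)] / 750 = +0.003067
h(265, 60) = 182.30 + (-0.004400)·(135) + (+0.003067)·(-5) = 182.30 -0.594 -0.015 = 181.691 m.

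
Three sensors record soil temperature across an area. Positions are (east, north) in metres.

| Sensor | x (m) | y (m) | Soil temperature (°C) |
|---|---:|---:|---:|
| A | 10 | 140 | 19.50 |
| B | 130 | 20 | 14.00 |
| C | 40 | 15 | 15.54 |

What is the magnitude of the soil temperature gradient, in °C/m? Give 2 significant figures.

Three-point gradient (reference A): Δ to B = (120, -120, -5.50), Δ to C = (30, -125, -3.96).
∂T/∂x = -0.01862, ∂T/∂y = +0.02721 (det = -11400).
|∇f| = √(-0.01862² + 0.02721²) = 0.03297 °C/m

0.033 °C/m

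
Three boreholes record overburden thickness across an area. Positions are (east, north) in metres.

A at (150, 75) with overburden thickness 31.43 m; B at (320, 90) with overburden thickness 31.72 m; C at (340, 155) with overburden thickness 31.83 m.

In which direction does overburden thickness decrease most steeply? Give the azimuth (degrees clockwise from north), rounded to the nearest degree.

233°

With d = a·x + b·y + c and A as origin, the differences give:
  170·a + 15·b = +0.29
  190·a + 80·b = +0.40
Eliminate b (×80 and ×15, subtract): 10750·a = 17.200 → a = ∂d/∂x = +0.001600
Back-substitute: b = ∂d/∂y = +0.001200.
Steepest decrease is along −∇f: components (-0.001600 E, -0.001200 N).
Azimuth = atan2(-0.001600, -0.001200) = 233.1° ≈ 233°.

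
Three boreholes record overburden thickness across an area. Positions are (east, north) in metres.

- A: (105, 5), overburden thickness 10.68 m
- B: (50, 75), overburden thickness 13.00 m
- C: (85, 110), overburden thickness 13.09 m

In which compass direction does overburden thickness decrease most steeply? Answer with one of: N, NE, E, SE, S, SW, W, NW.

Differences from A: to B (Δx, Δy, Δh) = (-55, 70, +2.32); to C = (-20, 105, +2.41).
Solve a·Δx + b·Δy = Δd: det = (-55)·105 − (-20)·70 = -4375.
∂d/∂x = [(+2.32)·105 − (+2.41)·70] / -4375 = -0.01712
∂d/∂y = [(-55)·(+2.41) − (-20)·(+2.32)] / -4375 = +0.01969
Steepest decrease is along −∇f = (+0.01712 E, -0.01969 N) → southeast.

SE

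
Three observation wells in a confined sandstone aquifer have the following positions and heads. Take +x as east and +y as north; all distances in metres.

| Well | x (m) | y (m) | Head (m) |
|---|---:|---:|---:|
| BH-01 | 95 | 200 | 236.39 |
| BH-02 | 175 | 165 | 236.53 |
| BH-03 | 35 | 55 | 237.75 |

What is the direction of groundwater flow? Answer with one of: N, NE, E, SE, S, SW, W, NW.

Taking BH-01 as reference: BH-02−BH-01 = (80, -35, +0.14); BH-03−BH-01 = (-60, -145, +1.36).
Determinant of the coordinate differences = 80·(-145) − (-60)·(-35) = -13700.
∂h/∂x = [(+0.14)·(-145) − (+1.36)·(-35)] / -13700 = -0.001993
∂h/∂y = [80·(+1.36) − (-60)·(+0.14)] / -13700 = -0.008555
Flow = −∇h = (+0.001993 east, +0.008555 north), which points north.

N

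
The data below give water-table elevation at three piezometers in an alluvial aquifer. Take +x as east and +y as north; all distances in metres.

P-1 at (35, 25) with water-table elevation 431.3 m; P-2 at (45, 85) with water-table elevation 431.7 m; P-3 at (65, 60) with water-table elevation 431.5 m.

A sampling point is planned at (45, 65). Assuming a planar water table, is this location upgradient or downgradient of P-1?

Differences from P-1: to P-2 (Δx, Δy, Δh) = (10, 60, +0.4); to P-3 = (30, 35, +0.2).
Determinant of the coordinate differences = 10·35 − 30·60 = -1450.
∂h/∂x = [(+0.4)·35 − (+0.2)·60] / -1450 = -0.001379
∂h/∂y = [10·(+0.2) − 30·(+0.4)] / -1450 = +0.006897
Head at (45, 65) = 431.3 + (-0.001379)·(10) + (+0.006897)·(40) = 431.56 m.
That is higher than the 431.3 m at P-1, so the point is upgradient.

upgradient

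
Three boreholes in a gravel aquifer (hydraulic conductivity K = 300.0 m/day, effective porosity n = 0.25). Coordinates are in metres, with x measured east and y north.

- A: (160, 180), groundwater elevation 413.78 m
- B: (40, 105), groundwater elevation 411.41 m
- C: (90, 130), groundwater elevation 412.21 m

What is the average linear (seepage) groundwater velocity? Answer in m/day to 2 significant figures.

Three-point gradient (reference A): Δ to B = (-120, -75, -2.37), Δ to C = (-70, -50, -1.57).
∂h/∂x = +0.0010000, ∂h/∂y = +0.03000 (det = 750).
|∇h| = √(0.0010000² + 0.03000²) = 0.03002
Seepage velocity v = K·i/n = 300.0 × 0.03002 / 0.25 = 36.02 m/day.

36 m/day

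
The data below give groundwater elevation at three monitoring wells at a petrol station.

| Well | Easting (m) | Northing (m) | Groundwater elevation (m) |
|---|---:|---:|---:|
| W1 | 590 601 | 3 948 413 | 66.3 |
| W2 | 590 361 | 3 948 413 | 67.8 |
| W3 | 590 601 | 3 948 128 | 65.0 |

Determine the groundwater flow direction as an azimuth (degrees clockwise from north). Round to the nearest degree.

∂h/∂x = (67.8 − 66.3) / (590361 − 590601) = -0.006250
∂h/∂y = (65.0 − 66.3) / (3948128 − 3948413) = +0.004561
Flow direction (−∇h) has components (+0.006250 E, -0.004561 N).
Azimuth = atan2(E, N) = atan2(+0.006250, -0.004561) = 126.1° ≈ 126°.

126°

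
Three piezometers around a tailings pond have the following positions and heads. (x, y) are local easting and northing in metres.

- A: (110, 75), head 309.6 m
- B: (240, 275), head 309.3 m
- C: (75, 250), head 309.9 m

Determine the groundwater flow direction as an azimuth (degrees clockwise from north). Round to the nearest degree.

Differences from A: to B (Δx, Δy, Δh) = (130, 200, -0.3); to C = (-35, 175, +0.3).
Solve a·Δx + b·Δy = Δh: det = 130·175 − (-35)·200 = 29750.
∂h/∂x = [(-0.3)·175 − (+0.3)·200] / 29750 = -0.003782
∂h/∂y = [130·(+0.3) − (-35)·(-0.3)] / 29750 = +0.0009580
Flow direction (−∇h) has components (+0.003782 E, -0.0009580 N).
Azimuth = atan2(E, N) = atan2(+0.003782, -0.0009580) = 104.2° ≈ 104°.

104°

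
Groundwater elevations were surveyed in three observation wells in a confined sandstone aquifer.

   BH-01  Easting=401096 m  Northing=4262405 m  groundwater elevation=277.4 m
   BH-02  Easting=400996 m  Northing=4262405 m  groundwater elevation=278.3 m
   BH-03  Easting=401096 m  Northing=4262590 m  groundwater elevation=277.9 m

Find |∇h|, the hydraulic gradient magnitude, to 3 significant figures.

0.00940

∂h/∂x = (278.3 − 277.4) / (400996 − 401096) = -0.009000
∂h/∂y = (277.9 − 277.4) / (4262590 − 4262405) = +0.002703
|∇h| = √(-0.009000² + 0.002703²) = 0.009397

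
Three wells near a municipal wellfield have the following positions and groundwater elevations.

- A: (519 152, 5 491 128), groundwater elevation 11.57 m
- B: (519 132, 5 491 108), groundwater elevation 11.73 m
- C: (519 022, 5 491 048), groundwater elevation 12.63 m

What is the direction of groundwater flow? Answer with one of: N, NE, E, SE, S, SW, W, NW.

E

Three-point gradient (reference A): Δ to B = (-20, -20, +0.16), Δ to C = (-130, -80, +1.06).
∂h/∂x = -0.008400, ∂h/∂y = +0.0004000 (det = -1000).
Flow = −∇h = (+0.008400 east, -0.0004000 north), which points east.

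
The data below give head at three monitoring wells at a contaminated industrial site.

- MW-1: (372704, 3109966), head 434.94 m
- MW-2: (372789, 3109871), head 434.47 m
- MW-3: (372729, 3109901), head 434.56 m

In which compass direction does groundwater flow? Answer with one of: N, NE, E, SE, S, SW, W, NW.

With h = a·x + b·y + c and MW-1 as origin, the differences give:
  85·a + (-95)·b = -0.47
  25·a + (-65)·b = -0.38
Eliminate b (×(-65) and ×(-95), subtract): -3150·a = -5.550 → a = ∂h/∂x = +0.001762
Back-substitute: b = ∂h/∂y = +0.006524.
Flow = −∇h = (-0.001762 east, -0.006524 north), which points south.

S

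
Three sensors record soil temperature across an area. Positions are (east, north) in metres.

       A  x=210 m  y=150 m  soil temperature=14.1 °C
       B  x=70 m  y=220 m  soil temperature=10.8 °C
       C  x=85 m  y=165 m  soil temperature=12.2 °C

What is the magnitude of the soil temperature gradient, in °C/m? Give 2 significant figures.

Three-point gradient (reference A): Δ to B = (-140, 70, -3.3), Δ to C = (-125, 15, -1.9).
∂T/∂x = +0.01256, ∂T/∂y = -0.02203 (det = 6650).
|∇f| = √(0.01256² + -0.02203²) = 0.02536 °C/m

0.025 °C/m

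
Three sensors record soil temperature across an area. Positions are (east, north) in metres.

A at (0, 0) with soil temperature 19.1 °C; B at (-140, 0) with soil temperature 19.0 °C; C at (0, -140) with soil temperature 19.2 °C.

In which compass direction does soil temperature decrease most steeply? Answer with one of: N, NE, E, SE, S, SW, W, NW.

NW

∂T/∂x = (19.0 − 19.1) / (-140 − 0) = +0.0007143
∂T/∂y = (19.2 − 19.1) / (-140 − 0) = -0.0007143
Steepest decrease is along −∇f = (-0.0007143 E, +0.0007143 N) → northwest.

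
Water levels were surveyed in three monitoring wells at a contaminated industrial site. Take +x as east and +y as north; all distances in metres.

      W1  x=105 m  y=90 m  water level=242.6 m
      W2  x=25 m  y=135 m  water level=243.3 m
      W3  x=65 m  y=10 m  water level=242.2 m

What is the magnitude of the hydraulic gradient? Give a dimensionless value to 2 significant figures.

0.0087

Differences from W1: to W2 (Δx, Δy, Δh) = (-80, 45, +0.7); to W3 = (-40, -80, -0.4).
Solve a·Δx + b·Δy = Δh: det = (-80)·(-80) − (-40)·45 = 8200.
∂h/∂x = [(+0.7)·(-80) − (-0.4)·45] / 8200 = -0.004634
∂h/∂y = [(-80)·(-0.4) − (-40)·(+0.7)] / 8200 = +0.007317
|∇h| = √(-0.004634² + 0.007317²) = 0.008661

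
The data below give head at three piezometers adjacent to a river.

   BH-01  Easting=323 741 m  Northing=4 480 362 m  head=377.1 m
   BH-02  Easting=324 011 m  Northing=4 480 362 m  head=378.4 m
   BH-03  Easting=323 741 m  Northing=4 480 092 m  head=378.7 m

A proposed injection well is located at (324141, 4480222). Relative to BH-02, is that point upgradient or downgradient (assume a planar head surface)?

∂h/∂x = (378.4 − 377.1) / (324011 − 323741) = +0.004815
∂h/∂y = (378.7 − 377.1) / (4480092 − 4480362) = -0.005926
Head at (324141, 4480222) = 377.1 + (+0.004815)·(400) + (-0.005926)·(-140) = 379.86 m.
That is higher than the 378.4 m at BH-02, so the point is upgradient.

upgradient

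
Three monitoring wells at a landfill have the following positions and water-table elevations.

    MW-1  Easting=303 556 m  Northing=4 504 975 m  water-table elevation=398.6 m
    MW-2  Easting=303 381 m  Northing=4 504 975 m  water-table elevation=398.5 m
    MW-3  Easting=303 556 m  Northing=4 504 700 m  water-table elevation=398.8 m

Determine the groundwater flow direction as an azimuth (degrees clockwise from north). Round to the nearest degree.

322°

∂h/∂x = (398.5 − 398.6) / (303381 − 303556) = +0.0005714
∂h/∂y = (398.8 − 398.6) / (4504700 − 4504975) = -0.0007273
Flow direction (−∇h) has components (-0.0005714 E, +0.0007273 N).
Azimuth = atan2(E, N) = atan2(-0.0005714, +0.0007273) = 321.8° ≈ 322°.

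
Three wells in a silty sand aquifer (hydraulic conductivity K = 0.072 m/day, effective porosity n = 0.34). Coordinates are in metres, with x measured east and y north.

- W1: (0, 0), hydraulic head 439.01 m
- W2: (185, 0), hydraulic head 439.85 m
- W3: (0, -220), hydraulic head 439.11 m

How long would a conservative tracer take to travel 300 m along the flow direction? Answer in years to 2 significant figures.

∂h/∂x = (439.85 − 439.01) / (185 − 0) = +0.004541
∂h/∂y = (439.11 − 439.01) / (-220 − 0) = -0.0004545
|∇h| = √(0.004541² + -0.0004545²) = 0.004564
Seepage velocity v = K·i/n = 0.072 × 0.004564 / 0.34 = 0.0009665 m/day.
t = 300 / 0.0009665 = 3.104e+05 days = 850 years.

850 years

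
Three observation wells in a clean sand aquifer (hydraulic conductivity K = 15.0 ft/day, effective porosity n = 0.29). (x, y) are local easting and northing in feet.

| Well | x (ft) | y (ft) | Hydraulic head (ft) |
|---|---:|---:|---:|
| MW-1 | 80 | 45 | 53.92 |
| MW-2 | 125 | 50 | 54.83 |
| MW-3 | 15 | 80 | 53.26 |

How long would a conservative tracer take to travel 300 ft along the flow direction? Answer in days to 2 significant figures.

Taking MW-1 as reference: MW-2−MW-1 = (45, 5, +0.91); MW-3−MW-1 = (-65, 35, -0.66).
Determinant of the coordinate differences = 45·35 − (-65)·5 = 1900.
∂h/∂x = [(+0.91)·35 − (-0.66)·5] / 1900 = +0.01850
∂h/∂y = [45·(-0.66) − (-65)·(+0.91)] / 1900 = +0.01550
|∇h| = √(0.01850² + 0.01550²) = 0.02414
Seepage velocity v = K·i/n = 15.0 × 0.02414 / 0.29 = 1.249 ft/day.
t = 300 / 1.249 = 240.2 days.

240 days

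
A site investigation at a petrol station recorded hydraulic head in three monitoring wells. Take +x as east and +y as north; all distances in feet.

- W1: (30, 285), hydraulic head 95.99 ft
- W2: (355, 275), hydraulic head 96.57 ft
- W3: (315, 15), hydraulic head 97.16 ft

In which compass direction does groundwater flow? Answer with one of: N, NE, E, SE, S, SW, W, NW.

Differences from W1: to W2 (Δx, Δy, Δh) = (325, -10, +0.58); to W3 = (285, -270, +1.17).
Solve a·Δx + b·Δy = Δh: det = 325·(-270) − 285·(-10) = -84900.
∂h/∂x = [(+0.58)·(-270) − (+1.17)·(-10)] / -84900 = +0.001707
∂h/∂y = [325·(+1.17) − 285·(+0.58)] / -84900 = -0.002532
Flow = −∇h = (-0.001707 east, +0.002532 north), which points northwest.

NW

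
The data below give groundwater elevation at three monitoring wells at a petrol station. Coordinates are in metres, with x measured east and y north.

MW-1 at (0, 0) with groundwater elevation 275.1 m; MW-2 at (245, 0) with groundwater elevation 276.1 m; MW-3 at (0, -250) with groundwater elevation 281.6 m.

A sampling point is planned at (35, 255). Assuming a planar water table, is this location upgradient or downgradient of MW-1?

∂h/∂x = (276.1 − 275.1) / (245 − 0) = +0.004082
∂h/∂y = (281.6 − 275.1) / (-250 − 0) = -0.02600
Head at (35, 255) = 275.1 + (+0.004082)·(35) + (-0.02600)·(255) = 268.61 m.
That is lower than the 275.1 m at MW-1, so the point is downgradient.

downgradient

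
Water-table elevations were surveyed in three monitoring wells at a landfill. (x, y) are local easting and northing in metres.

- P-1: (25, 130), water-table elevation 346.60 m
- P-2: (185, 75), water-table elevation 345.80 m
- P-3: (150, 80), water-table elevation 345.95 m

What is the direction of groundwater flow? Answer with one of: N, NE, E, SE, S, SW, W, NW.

With h = a·x + b·y + c and P-1 as origin, the differences give:
  160·a + (-55)·b = -0.80
  125·a + (-50)·b = -0.65
Eliminate b (×(-50) and ×(-55), subtract): -1125·a = 4.250 → a = ∂h/∂x = -0.003778
Back-substitute: b = ∂h/∂y = +0.003556.
Flow = −∇h = (+0.003778 east, -0.003556 north), which points southeast.

SE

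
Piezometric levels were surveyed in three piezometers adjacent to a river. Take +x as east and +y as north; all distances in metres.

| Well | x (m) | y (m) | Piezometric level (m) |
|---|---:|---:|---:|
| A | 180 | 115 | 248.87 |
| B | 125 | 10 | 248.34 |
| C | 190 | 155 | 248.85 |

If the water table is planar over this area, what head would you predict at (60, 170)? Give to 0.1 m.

246.1 m

Three-point gradient (reference A): Δ to B = (-55, -105, -0.53), Δ to C = (10, 40, -0.02).
∂h/∂x = +0.02026, ∂h/∂y = -0.005565 (det = -1150).
h(60, 170) = 248.87 + (+0.02026)·(-120) + (-0.005565)·(55) = 248.87 -2.431 -0.306 = 246.133 m.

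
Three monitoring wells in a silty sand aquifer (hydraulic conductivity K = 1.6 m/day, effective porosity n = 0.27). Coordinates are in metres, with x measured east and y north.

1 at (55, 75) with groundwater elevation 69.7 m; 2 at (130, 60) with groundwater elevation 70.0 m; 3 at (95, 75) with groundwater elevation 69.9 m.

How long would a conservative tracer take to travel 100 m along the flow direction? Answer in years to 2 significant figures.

6.5 years

Three-point gradient (reference 1): Δ to 2 = (75, -15, +0.3), Δ to 3 = (40, 0, +0.2).
∂h/∂x = +0.005000, ∂h/∂y = +0.005000 (det = 600).
|∇h| = √(0.005000² + 0.005000²) = 0.007071
Seepage velocity v = K·i/n = 1.6 × 0.007071 / 0.27 = 0.0419 m/day.
t = 100 / 0.0419 = 2387 days = 6.54 years.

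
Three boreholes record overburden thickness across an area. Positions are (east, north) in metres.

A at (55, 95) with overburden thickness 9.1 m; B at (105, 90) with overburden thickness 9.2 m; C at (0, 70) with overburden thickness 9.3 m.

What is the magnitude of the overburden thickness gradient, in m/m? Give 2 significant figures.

Taking A as reference: B−A = (50, -5, +0.1); C−A = (-55, -25, +0.2).
Determinant of the coordinate differences = 50·(-25) − (-55)·(-5) = -1525.
∂d/∂x = [(+0.1)·(-25) − (+0.2)·(-5)] / -1525 = +0.0009836
∂d/∂y = [50·(+0.2) − (-55)·(+0.1)] / -1525 = -0.01016
|∇f| = √(0.0009836² + -0.01016²) = 0.01021 m/m

0.010 m/m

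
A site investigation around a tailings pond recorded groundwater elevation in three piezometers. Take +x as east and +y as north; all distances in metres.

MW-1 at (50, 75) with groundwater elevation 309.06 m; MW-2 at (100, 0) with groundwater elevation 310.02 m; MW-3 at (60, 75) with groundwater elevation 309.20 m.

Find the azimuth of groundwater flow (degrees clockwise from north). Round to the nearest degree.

284°

With h = a·x + b·y + c and MW-1 as origin, the differences give:
  50·a + (-75)·b = +0.96
  10·a + 0·b = +0.14
Eliminate b (×0 and ×(-75), subtract): 750·a = 10.500 → a = ∂h/∂x = +0.01400
Back-substitute: b = ∂h/∂y = -0.003467.
Flow direction (−∇h) has components (-0.01400 E, +0.003467 N).
Azimuth = atan2(E, N) = atan2(-0.01400, +0.003467) = 283.9° ≈ 284°.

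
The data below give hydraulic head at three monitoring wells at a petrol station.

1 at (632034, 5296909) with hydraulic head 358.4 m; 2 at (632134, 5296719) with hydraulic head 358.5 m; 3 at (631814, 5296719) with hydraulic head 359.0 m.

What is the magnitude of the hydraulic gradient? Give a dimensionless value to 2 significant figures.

Taking 1 as reference: 2−1 = (100, -190, +0.1); 3−1 = (-220, -190, +0.6).
Determinant of the coordinate differences = 100·(-190) − (-220)·(-190) = -60800.
∂h/∂x = [(+0.1)·(-190) − (+0.6)·(-190)] / -60800 = -0.001563
∂h/∂y = [100·(+0.6) − (-220)·(+0.1)] / -60800 = -0.001349
|∇h| = √(-0.001563² + -0.001349²) = 0.002065

0.0021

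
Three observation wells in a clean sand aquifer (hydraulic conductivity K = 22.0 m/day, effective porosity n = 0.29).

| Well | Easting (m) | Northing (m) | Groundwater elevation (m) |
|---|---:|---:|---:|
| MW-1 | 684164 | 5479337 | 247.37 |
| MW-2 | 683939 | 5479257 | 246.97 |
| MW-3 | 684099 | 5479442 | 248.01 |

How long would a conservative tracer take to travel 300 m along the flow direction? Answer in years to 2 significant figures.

With h = a·x + b·y + c and MW-1 as origin, the differences give:
  (-225)·a + (-80)·b = -0.40
  (-65)·a + 105·b = +0.64
Eliminate b (×105 and ×(-80), subtract): -28825·a = 9.200 → a = ∂h/∂x = -0.0003192
Back-substitute: b = ∂h/∂y = +0.005898.
|∇h| = √(-0.0003192² + 0.005898²) = 0.005907
Seepage velocity v = K·i/n = 22.0 × 0.005907 / 0.29 = 0.4481 m/day.
t = 300 / 0.4481 = 669.5 days = 1.83 years.

1.8 years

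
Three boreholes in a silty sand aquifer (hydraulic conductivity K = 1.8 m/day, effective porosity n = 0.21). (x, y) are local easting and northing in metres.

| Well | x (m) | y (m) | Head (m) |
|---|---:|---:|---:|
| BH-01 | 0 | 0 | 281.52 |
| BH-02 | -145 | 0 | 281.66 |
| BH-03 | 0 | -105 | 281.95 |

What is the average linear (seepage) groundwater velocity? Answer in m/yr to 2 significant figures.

∂h/∂x = (281.66 − 281.52) / (-145 − 0) = -0.0009655
∂h/∂y = (281.95 − 281.52) / (-105 − 0) = -0.004095
|∇h| = √(-0.0009655² + -0.004095²) = 0.004207
Seepage velocity v = K·i/n = 1.8 × 0.004207 / 0.21 = 0.03606 m/day = 13.17 m/yr.

13 m/yr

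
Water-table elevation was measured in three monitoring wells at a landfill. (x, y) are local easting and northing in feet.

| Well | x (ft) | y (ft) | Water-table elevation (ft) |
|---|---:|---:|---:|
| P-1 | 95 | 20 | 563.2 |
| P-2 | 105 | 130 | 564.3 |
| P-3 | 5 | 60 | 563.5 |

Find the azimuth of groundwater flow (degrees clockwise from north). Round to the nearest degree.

186°

With h = a·x + b·y + c and P-1 as origin, the differences give:
  10·a + 110·b = +1.1
  (-90)·a + 40·b = +0.3
Eliminate b (×40 and ×110, subtract): 10300·a = 11.00 → a = ∂h/∂x = +0.001068
Back-substitute: b = ∂h/∂y = +0.009903.
Flow direction (−∇h) has components (-0.001068 E, -0.009903 N).
Azimuth = atan2(E, N) = atan2(-0.001068, -0.009903) = 186.2° ≈ 186°.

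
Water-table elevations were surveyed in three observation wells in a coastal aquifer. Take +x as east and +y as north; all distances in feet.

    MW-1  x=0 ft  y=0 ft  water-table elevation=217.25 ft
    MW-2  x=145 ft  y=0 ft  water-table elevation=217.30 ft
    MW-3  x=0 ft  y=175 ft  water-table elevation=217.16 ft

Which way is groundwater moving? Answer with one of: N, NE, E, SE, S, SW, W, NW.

∂h/∂x = (217.30 − 217.25) / (145 − 0) = +0.0003448
∂h/∂y = (217.16 − 217.25) / (175 − 0) = -0.0005143
Flow = −∇h = (-0.0003448 east, +0.0005143 north), which points northwest.

NW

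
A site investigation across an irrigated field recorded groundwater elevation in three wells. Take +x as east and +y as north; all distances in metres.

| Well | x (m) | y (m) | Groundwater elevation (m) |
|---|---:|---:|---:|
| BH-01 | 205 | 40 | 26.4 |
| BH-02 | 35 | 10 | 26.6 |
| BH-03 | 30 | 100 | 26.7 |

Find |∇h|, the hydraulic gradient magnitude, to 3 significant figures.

Taking BH-01 as reference: BH-02−BH-01 = (-170, -30, +0.2); BH-03−BH-01 = (-175, 60, +0.3).
Solve a·Δx + b·Δy = Δh: det = (-170)·60 − (-175)·(-30) = -15450.
∂h/∂x = [(+0.2)·60 − (+0.3)·(-30)] / -15450 = -0.001359
∂h/∂y = [(-170)·(+0.3) − (-175)·(+0.2)] / -15450 = +0.001036
|∇h| = √(-0.001359² + 0.001036²) = 0.001709

0.00171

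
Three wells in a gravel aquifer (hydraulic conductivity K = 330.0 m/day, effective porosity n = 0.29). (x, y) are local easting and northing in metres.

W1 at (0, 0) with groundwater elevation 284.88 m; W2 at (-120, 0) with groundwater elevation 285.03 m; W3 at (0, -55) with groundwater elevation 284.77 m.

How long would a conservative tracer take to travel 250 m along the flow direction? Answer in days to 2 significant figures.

93 days

∂h/∂x = (285.03 − 284.88) / (-120 − 0) = -0.001250
∂h/∂y = (284.77 − 284.88) / (-55 − 0) = +0.002000
|∇h| = √(-0.001250² + 0.002000²) = 0.002358
Seepage velocity v = K·i/n = 330.0 × 0.002358 / 0.29 = 2.683 m/day.
t = 250 / 2.683 = 93.18 days.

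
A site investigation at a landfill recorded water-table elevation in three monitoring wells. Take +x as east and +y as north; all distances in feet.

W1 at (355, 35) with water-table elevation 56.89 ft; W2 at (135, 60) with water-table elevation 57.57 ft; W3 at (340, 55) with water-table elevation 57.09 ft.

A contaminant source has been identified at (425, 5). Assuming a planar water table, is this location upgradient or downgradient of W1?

Three-point gradient (reference W1): Δ to W2 = (-220, 25, +0.68), Δ to W3 = (-15, 20, +0.20).
∂h/∂x = -0.002137, ∂h/∂y = +0.008398 (det = -4025).
Head at (425, 5) = 56.89 + (-0.002137)·(70) + (+0.008398)·(-30) = 56.49 ft.
That is lower than the 56.89 ft at W1, so the point is downgradient.

downgradient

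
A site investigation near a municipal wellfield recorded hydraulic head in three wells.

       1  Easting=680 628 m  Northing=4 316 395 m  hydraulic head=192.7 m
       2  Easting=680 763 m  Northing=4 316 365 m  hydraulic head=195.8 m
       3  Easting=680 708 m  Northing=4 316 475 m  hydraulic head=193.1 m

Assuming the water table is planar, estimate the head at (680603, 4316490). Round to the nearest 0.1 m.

190.8 m

Three-point gradient (reference 1): Δ to 2 = (135, -30, +3.1), Δ to 3 = (80, 80, +0.4).
∂h/∂x = +0.01970, ∂h/∂y = -0.01470 (det = 13200).
h(680603, 4316490) = 192.7 + (+0.01970)·(-25) + (-0.01470)·(95) = 192.7 -0.492 -1.396 = 190.811 m.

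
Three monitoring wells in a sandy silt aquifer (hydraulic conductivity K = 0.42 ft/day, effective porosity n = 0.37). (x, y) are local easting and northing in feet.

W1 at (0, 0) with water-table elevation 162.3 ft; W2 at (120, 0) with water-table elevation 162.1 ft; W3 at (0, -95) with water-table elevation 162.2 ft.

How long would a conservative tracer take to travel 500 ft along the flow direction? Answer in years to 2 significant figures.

∂h/∂x = (162.1 − 162.3) / (120 − 0) = -0.001667
∂h/∂y = (162.2 − 162.3) / (-95 − 0) = +0.001053
|∇h| = √(-0.001667² + 0.001053²) = 0.001972
Seepage velocity v = K·i/n = 0.42 × 0.001972 / 0.37 = 0.002238 ft/day.
t = 500 / 0.002238 = 2.234e+05 days = 612 years.

610 years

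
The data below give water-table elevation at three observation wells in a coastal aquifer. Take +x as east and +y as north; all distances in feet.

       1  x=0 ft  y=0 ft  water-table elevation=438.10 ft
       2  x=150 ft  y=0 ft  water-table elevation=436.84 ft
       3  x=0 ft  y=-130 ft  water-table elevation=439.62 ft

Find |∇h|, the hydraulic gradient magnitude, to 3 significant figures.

0.0144

∂h/∂x = (436.84 − 438.10) / (150 − 0) = -0.008400
∂h/∂y = (439.62 − 438.10) / (-130 − 0) = -0.01169
|∇h| = √(-0.008400² + -0.01169²) = 0.0144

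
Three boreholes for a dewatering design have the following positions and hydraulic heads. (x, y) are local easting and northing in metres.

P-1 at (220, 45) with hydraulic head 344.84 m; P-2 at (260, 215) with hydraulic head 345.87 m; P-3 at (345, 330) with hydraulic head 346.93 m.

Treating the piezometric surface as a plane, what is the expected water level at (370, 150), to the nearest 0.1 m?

With h = a·x + b·y + c and P-1 as origin, the differences give:
  40·a + 170·b = +1.03
  125·a + 285·b = +2.09
Eliminate b (×285 and ×170, subtract): -9850·a = -61.750 → a = ∂h/∂x = +0.006269
Back-substitute: b = ∂h/∂y = +0.004584.
h(370, 150) = 344.84 + (+0.006269)·(150) + (+0.004584)·(105) = 344.84 +0.940 +0.481 = 346.262 m.

346.3 m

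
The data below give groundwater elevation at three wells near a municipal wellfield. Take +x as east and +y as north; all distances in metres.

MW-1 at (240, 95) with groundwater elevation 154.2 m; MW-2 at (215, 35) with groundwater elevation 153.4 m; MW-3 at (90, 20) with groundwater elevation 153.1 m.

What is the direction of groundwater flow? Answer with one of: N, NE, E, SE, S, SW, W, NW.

Taking MW-1 as reference: MW-2−MW-1 = (-25, -60, -0.8); MW-3−MW-1 = (-150, -75, -1.1).
Determinant of the coordinate differences = (-25)·(-75) − (-150)·(-60) = -7125.
∂h/∂x = [(-0.8)·(-75) − (-1.1)·(-60)] / -7125 = +0.0008421
∂h/∂y = [(-25)·(-1.1) − (-150)·(-0.8)] / -7125 = +0.01298
Flow = −∇h = (-0.0008421 east, -0.01298 north), which points south.

S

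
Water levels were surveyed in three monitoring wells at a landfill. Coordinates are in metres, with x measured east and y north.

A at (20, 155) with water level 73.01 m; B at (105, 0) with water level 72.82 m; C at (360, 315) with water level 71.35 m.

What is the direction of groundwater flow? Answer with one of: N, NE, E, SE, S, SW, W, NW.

E

Taking A as reference: B−A = (85, -155, -0.19); C−A = (340, 160, -1.66).
Determinant of the coordinate differences = 85·160 − 340·(-155) = 66300.
∂h/∂x = [(-0.19)·160 − (-1.66)·(-155)] / 66300 = -0.004339
∂h/∂y = [85·(-1.66) − 340·(-0.19)] / 66300 = -0.001154
Flow = −∇h = (+0.004339 east, +0.001154 north), which points east.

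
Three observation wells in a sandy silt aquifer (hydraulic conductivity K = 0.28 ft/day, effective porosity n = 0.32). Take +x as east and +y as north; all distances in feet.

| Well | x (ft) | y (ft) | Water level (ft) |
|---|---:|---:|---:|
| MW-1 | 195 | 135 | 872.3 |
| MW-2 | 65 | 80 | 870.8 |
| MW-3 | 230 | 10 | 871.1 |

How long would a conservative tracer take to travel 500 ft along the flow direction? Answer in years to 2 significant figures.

120 years

Differences from MW-1: to MW-2 (Δx, Δy, Δh) = (-130, -55, -1.5); to MW-3 = (35, -125, -1.2).
Solve a·Δx + b·Δy = Δh: det = (-130)·(-125) − 35·(-55) = 18175.
∂h/∂x = [(-1.5)·(-125) − (-1.2)·(-55)] / 18175 = +0.006685
∂h/∂y = [(-130)·(-1.2) − 35·(-1.5)] / 18175 = +0.01147
|∇h| = √(0.006685² + 0.01147²) = 0.01328
Seepage velocity v = K·i/n = 0.28 × 0.01328 / 0.32 = 0.01162 ft/day.
t = 500 / 0.01162 = 4.303e+04 days = 118 years.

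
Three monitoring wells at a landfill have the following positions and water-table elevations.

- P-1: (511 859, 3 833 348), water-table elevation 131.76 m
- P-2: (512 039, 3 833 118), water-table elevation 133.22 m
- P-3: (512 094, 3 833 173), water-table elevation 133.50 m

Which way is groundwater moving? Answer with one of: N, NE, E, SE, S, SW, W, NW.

Three-point gradient (reference P-1): Δ to P-2 = (180, -230, +1.46), Δ to P-3 = (235, -175, +1.74).
∂h/∂x = +0.006417, ∂h/∂y = -0.001326 (det = 22550).
Flow = −∇h = (-0.006417 east, +0.001326 north), which points west.

W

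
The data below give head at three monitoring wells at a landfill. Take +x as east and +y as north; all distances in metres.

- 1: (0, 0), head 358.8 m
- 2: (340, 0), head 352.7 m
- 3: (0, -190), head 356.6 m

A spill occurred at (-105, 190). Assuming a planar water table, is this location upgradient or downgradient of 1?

upgradient

∂h/∂x = (352.7 − 358.8) / (340 − 0) = -0.01794
∂h/∂y = (356.6 − 358.8) / (-190 − 0) = +0.01158
Head at (-105, 190) = 358.8 + (-0.01794)·(-105) + (+0.01158)·(190) = 362.88 m.
That is higher than the 358.8 m at 1, so the point is upgradient.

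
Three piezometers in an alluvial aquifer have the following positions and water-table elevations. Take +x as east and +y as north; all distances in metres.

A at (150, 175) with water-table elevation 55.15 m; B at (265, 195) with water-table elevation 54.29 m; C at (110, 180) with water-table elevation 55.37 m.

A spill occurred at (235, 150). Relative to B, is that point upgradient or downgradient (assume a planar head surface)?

Differences from A: to B (Δx, Δy, Δh) = (115, 20, -0.86); to C = (-40, 5, +0.22).
Determinant of the coordinate differences = 115·5 − (-40)·20 = 1375.
∂h/∂x = [(-0.86)·5 − (+0.22)·20] / 1375 = -0.006327
∂h/∂y = [115·(+0.22) − (-40)·(-0.86)] / 1375 = -0.006618
Head at (235, 150) = 55.15 + (-0.006327)·(85) + (-0.006618)·(-25) = 54.78 m.
That is higher than the 54.29 m at B, so the point is upgradient.

upgradient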